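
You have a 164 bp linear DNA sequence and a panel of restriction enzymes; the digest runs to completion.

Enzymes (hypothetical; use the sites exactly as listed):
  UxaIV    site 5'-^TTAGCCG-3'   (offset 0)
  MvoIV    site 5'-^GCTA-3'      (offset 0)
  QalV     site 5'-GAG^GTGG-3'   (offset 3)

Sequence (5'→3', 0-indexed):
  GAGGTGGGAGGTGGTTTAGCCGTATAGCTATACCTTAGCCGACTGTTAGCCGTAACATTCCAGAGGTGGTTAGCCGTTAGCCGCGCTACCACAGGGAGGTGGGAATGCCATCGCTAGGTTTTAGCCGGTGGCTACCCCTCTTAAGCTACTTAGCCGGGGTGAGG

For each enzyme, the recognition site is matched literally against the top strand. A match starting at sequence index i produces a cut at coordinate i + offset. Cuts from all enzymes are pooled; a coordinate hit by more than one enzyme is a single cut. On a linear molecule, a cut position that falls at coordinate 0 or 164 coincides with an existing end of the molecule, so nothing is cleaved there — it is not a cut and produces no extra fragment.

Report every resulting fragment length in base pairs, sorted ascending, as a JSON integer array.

[3,4,5,5,7,7,8,8,8,10,11,11,14,14,14,15,20]

Scan for sites:
  UxaIV TTAGCCG/0: at [15, 34, 45, 69, 76, 120, 149] ⇒ [15, 34, 45, 69, 76, 120, 149]
  MvoIV GCTA/0: at [26, 84, 112, 130, 144] ⇒ [26, 84, 112, 130, 144]
  QalV GAGGTGG/3: at [0, 7, 62, 95] ⇒ [3, 10, 65, 98]

Pooled cuts: [3, 10, 15, 26, 34, 45, 65, 69, 76, 84, 98, 112, 120, 130, 144, 149]

Fragments:
  [0,3): 3 bp
  [3,10): 7 bp
  [10,15): 5 bp
  [15,26): 11 bp
  [26,34): 8 bp
  [34,45): 11 bp
  [45,65): 20 bp
  [65,69): 4 bp
  [69,76): 7 bp
  [76,84): 8 bp
  [84,98): 14 bp
  [98,112): 14 bp
  [112,120): 8 bp
  [120,130): 10 bp
  [130,144): 14 bp
  [144,149): 5 bp
  [149,164): 15 bp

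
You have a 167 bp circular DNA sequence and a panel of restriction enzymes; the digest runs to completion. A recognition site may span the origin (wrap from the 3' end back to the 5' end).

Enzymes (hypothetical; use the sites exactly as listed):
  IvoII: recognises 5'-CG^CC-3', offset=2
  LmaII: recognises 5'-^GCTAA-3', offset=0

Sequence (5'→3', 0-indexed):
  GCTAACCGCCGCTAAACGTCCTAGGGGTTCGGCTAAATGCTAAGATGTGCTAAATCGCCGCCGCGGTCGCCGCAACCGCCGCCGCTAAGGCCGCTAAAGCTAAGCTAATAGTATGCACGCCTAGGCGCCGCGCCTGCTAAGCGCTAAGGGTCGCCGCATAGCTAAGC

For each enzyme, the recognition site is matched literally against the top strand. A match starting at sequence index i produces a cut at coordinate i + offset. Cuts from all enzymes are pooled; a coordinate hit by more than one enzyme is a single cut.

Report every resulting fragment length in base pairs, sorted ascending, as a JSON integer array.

[2,2,3,3,3,5,5,6,7,7,7,7,8,8,9,9,9,9,10,11,16,21]

Scan for sites:
  IvoII CGCC/2: at [6, 55, 58, 67, 76, 79, 117, 125, 130, 151] ⇒ [8, 57, 60, 69, 78, 81, 119, 127, 132, 153]
  LmaII GCTAA/0: at [0, 10, 31, 38, 48, 83, 92, 98, 103, 135, 142, 160] ⇒ [0, 10, 31, 38, 48, 83, 92, 98, 103, 135, 142, 160]

All cut coordinates (distinct, sorted): [0, 8, 10, 31, 38, 48, 57, 60, 69, 78, 81, 83, 92, 98, 103, 119, 127, 132, 135, 142, 153, 160]

Fragment lengths:
  0→8: 8 bp
  8→10: 2 bp
  10→31: 21 bp
  31→38: 7 bp
  38→48: 10 bp
  48→57: 9 bp
  57→60: 3 bp
  60→69: 9 bp
  69→78: 9 bp
  78→81: 3 bp
  81→83: 2 bp
  83→92: 9 bp
  92→98: 6 bp
  98→103: 5 bp
  103→119: 16 bp
  119→127: 8 bp
  127→132: 5 bp
  132→135: 3 bp
  135→142: 7 bp
  142→153: 11 bp
  153→160: 7 bp
  160→0 (wrap): 167-160+0 = 7 bp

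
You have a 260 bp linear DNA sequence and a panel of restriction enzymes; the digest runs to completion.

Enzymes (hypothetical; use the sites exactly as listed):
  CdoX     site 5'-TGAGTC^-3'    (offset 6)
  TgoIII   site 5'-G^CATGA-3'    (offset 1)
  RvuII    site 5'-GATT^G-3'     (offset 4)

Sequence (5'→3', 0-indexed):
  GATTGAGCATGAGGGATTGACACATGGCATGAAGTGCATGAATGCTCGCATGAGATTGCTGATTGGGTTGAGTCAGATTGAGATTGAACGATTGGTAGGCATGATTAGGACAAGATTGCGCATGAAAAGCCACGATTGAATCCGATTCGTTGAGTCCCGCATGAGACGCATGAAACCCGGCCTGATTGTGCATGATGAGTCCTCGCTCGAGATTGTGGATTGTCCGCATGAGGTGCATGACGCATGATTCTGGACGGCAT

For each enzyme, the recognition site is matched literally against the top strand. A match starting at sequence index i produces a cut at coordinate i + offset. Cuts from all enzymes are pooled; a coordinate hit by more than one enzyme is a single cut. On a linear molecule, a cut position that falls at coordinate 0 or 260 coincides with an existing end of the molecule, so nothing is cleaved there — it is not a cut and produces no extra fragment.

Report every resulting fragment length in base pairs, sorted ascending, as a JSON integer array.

Scan for sites:
  CdoX (TGAGTC, off=6): starts [68, 150, 195] → cuts [74, 156, 201]
  TgoIII (GCATGA, off=1): starts [6, 26, 35, 47, 98, 119, 158, 167, 189, 225, 234, 241] → cuts [7, 27, 36, 48, 99, 120, 159, 168, 190, 226, 235, 242]
  RvuII (GATTG, off=4): starts [0, 14, 53, 60, 75, 81, 89, 113, 133, 183, 210, 217] → cuts [4, 18, 57, 64, 79, 85, 93, 117, 137, 187, 214, 221]

All cut coordinates (distinct, sorted): [4, 7, 18, 27, 36, 48, 57, 64, 74, 79, 85, 93, 99, 117, 120, 137, 156, 159, 168, 187, 190, 201, 214, 221, 226, 235, 242]

Fragments:
  [0,4): 4 bp
  [4,7): 3 bp
  [7,18): 11 bp
  [18,27): 9 bp
  [27,36): 9 bp
  [36,48): 12 bp
  [48,57): 9 bp
  [57,64): 7 bp
  [64,74): 10 bp
  [74,79): 5 bp
  [79,85): 6 bp
  [85,93): 8 bp
  [93,99): 6 bp
  [99,117): 18 bp
  [117,120): 3 bp
  [120,137): 17 bp
  [137,156): 19 bp
  [156,159): 3 bp
  [159,168): 9 bp
  [168,187): 19 bp
  [187,190): 3 bp
  [190,201): 11 bp
  [201,214): 13 bp
  [214,221): 7 bp
  [221,226): 5 bp
  [226,235): 9 bp
  [235,242): 7 bp
  [242,260): 18 bp

[3,3,3,3,4,5,5,6,6,7,7,7,8,9,9,9,9,9,10,11,11,12,13,17,18,18,19,19]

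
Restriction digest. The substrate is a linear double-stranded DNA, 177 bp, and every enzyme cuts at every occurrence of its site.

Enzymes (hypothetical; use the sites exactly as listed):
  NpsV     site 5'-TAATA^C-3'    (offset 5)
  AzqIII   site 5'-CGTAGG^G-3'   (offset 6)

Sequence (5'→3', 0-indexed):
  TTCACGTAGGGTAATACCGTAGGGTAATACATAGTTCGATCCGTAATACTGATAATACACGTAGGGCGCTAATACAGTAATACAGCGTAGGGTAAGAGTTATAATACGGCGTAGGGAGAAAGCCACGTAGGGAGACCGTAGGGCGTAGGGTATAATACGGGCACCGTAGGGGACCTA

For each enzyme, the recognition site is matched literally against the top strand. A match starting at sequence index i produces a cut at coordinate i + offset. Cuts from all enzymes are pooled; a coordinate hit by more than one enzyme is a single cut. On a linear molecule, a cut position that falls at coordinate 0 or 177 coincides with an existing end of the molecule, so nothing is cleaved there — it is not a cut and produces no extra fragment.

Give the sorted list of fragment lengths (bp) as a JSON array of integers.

[6,6,7,7,7,8,8,8,9,9,9,9,10,11,13,15,16,19]

Scan for sites:
  NpsV (TAATAC, off=5): starts [11, 24, 43, 52, 69, 77, 101, 152] → cuts [16, 29, 48, 57, 74, 82, 106, 157]
  AzqIII (CGTAGGG, off=6): starts [4, 17, 59, 85, 109, 125, 136, 143, 164] → cuts [10, 23, 65, 91, 115, 131, 142, 149, 170]

All cut coordinates (distinct, sorted): [10, 16, 23, 29, 48, 57, 65, 74, 82, 91, 106, 115, 131, 142, 149, 157, 170]

Fragment lengths:
  [0,10): 10 bp
  [10,16): 6 bp
  [16,23): 7 bp
  [23,29): 6 bp
  [29,48): 19 bp
  [48,57): 9 bp
  [57,65): 8 bp
  [65,74): 9 bp
  [74,82): 8 bp
  [82,91): 9 bp
  [91,106): 15 bp
  [106,115): 9 bp
  [115,131): 16 bp
  [131,142): 11 bp
  [142,149): 7 bp
  [149,157): 8 bp
  [157,170): 13 bp
  [170,177): 7 bp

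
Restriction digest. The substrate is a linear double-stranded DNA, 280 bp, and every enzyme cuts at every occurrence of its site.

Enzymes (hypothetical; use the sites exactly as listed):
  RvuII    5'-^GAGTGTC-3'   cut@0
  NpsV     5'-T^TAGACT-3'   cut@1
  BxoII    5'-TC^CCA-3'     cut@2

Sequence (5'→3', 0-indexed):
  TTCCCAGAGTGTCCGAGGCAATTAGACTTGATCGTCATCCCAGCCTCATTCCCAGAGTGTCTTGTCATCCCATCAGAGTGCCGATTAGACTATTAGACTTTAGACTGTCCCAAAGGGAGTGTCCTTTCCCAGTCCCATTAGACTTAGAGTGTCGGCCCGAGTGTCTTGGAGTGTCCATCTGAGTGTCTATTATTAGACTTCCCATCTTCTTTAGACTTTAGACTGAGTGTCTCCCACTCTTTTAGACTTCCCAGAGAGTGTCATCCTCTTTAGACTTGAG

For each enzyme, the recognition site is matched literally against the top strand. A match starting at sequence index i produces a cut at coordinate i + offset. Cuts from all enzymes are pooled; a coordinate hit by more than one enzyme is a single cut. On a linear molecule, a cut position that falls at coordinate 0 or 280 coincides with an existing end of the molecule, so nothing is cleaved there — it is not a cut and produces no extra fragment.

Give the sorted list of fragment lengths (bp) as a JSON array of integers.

Scan for sites:
  RvuII GAGTGTC/0: at [6, 54, 116, 146, 158, 168, 180, 224, 255] ⇒ [6, 54, 116, 146, 158, 168, 180, 224, 255]
  NpsV TTAGACT/1: at [21, 84, 92, 99, 137, 192, 210, 217, 241, 269] ⇒ [22, 85, 93, 100, 138, 193, 211, 218, 242, 270]
  BxoII TCCCA/2: at [1, 37, 49, 67, 107, 126, 132, 199, 231, 248] ⇒ [3, 39, 51, 69, 109, 128, 134, 201, 233, 250]

Pooled cuts: [3, 6, 22, 39, 51, 54, 69, 85, 93, 100, 109, 116, 128, 134, 138, 146, 158, 168, 180, 193, 201, 211, 218, 224, 233, 242, 250, 255, 270]

Fragments:
  [0,3): 3 bp
  [3,6): 3 bp
  [6,22): 16 bp
  [22,39): 17 bp
  [39,51): 12 bp
  [51,54): 3 bp
  [54,69): 15 bp
  [69,85): 16 bp
  [85,93): 8 bp
  [93,100): 7 bp
  [100,109): 9 bp
  [109,116): 7 bp
  [116,128): 12 bp
  [128,134): 6 bp
  [134,138): 4 bp
  [138,146): 8 bp
  [146,158): 12 bp
  [158,168): 10 bp
  [168,180): 12 bp
  [180,193): 13 bp
  [193,201): 8 bp
  [201,211): 10 bp
  [211,218): 7 bp
  [218,224): 6 bp
  [224,233): 9 bp
  [233,242): 9 bp
  [242,250): 8 bp
  [250,255): 5 bp
  [255,270): 15 bp
  [270,280): 10 bp

[3,3,3,4,5,6,6,7,7,7,8,8,8,8,9,9,9,10,10,10,12,12,12,12,13,15,15,16,16,17]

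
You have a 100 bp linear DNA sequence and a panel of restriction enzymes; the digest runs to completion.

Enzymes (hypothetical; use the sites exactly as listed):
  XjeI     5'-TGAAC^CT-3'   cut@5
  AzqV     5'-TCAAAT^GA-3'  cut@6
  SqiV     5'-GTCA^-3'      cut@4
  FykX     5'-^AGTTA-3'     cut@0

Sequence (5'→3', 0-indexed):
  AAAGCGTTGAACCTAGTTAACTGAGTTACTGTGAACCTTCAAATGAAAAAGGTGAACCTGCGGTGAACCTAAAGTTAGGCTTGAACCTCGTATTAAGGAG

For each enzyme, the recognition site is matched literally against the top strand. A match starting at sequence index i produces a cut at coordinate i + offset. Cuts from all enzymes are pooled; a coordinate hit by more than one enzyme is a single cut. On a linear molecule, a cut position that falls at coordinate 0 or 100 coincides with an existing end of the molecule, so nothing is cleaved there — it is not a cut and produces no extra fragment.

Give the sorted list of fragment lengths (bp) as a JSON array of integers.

[2,4,8,9,11,12,13,13,14,14]

Site scan:
  XjeI (TGAACCT, off=5): starts [7, 31, 52, 63, 81] → cuts [12, 36, 57, 68, 86]
  AzqV (TCAAATGA, off=6): starts [38] → cuts [44]
  SqiV (GTCA, off=4): no sites
  FykX (AGTTA, off=0): starts [14, 23, 72] → cuts [14, 23, 72]

All cut coordinates (distinct, sorted): [12, 14, 23, 36, 44, 57, 68, 72, 86]

Fragments:
  [0,12): 12 bp
  [12,14): 2 bp
  [14,23): 9 bp
  [23,36): 13 bp
  [36,44): 8 bp
  [44,57): 13 bp
  [57,68): 11 bp
  [68,72): 4 bp
  [72,86): 14 bp
  [86,100): 14 bp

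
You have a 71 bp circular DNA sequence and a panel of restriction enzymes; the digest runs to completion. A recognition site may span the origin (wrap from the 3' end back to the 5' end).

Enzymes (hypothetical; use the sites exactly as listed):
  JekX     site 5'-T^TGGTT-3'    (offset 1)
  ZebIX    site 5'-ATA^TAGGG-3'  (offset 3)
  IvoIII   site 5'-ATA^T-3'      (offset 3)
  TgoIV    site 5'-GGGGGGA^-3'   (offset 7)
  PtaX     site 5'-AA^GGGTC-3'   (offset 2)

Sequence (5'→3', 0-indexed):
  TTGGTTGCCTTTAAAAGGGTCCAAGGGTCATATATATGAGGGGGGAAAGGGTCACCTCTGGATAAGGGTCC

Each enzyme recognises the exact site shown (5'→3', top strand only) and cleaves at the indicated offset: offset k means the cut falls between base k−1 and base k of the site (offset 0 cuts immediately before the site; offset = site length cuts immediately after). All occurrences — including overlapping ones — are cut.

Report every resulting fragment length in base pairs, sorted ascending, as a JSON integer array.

[2,2,2,7,8,8,10,15,17]

Per-enzyme occurrences:
  JekX (TTGGTT, off=1): starts [0] → cuts [1]
  ZebIX (ATATAGGG, off=3): no sites
  IvoIII (ATAT, off=3): starts [29, 31, 33] → cuts [32, 34, 36]
  TgoIV (GGGGGGA, off=7): starts [39] → cuts [46]
  PtaX (AAGGGTC, off=2): starts [14, 22, 46, 63] → cuts [16, 24, 48, 65]

Pooled cuts: [1, 16, 24, 32, 34, 36, 46, 48, 65]

Fragment lengths:
  1→16: 15 bp
  16→24: 8 bp
  24→32: 8 bp
  32→34: 2 bp
  34→36: 2 bp
  36→46: 10 bp
  46→48: 2 bp
  48→65: 17 bp
  65→1 (wrap): 71-65+1 = 7 bp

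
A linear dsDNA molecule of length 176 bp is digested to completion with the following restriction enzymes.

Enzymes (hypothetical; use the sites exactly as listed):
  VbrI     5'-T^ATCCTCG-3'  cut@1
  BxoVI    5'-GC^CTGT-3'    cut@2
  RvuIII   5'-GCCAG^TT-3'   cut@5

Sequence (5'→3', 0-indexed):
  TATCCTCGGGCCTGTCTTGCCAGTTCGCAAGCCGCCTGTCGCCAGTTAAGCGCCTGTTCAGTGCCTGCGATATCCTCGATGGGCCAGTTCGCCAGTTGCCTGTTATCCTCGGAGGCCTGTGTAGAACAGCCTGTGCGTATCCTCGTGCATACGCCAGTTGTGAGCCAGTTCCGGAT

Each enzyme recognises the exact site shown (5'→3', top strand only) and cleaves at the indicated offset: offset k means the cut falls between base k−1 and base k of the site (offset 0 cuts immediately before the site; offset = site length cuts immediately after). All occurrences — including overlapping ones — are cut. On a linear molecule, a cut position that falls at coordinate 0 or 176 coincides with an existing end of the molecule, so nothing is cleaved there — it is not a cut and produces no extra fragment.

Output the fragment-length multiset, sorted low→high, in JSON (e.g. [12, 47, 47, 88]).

Per-enzyme occurrences:
  VbrI TATCCTCG/1: at [0, 70, 103, 137] ⇒ [1, 71, 104, 138]
  BxoVI GCCTGT/2: at [9, 33, 51, 97, 114, 128] ⇒ [11, 35, 53, 99, 116, 130]
  RvuIII GCCAGTT/5: at [18, 40, 82, 90, 152, 163] ⇒ [23, 45, 87, 95, 157, 168]

All cut coordinates (distinct, sorted): [1, 11, 23, 35, 45, 53, 71, 87, 95, 99, 104, 116, 130, 138, 157, 168]

Fragment lengths:
  [0,1): 1 bp
  [1,11): 10 bp
  [11,23): 12 bp
  [23,35): 12 bp
  [35,45): 10 bp
  [45,53): 8 bp
  [53,71): 18 bp
  [71,87): 16 bp
  [87,95): 8 bp
  [95,99): 4 bp
  [99,104): 5 bp
  [104,116): 12 bp
  [116,130): 14 bp
  [130,138): 8 bp
  [138,157): 19 bp
  [157,168): 11 bp
  [168,176): 8 bp

[1,4,5,8,8,8,8,10,10,11,12,12,12,14,16,18,19]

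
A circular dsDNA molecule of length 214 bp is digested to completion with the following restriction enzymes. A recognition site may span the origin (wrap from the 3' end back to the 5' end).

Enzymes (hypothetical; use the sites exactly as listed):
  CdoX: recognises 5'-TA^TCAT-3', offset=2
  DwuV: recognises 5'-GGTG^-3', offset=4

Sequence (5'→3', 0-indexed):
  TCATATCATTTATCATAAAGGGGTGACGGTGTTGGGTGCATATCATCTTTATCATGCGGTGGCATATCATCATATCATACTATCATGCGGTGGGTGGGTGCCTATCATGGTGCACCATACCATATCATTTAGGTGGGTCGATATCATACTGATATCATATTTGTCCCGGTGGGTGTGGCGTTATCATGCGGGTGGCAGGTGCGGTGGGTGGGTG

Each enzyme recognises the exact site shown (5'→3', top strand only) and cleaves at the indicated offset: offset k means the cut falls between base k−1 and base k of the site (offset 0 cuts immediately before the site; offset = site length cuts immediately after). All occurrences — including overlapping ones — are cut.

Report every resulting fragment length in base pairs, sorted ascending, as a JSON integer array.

Site scan:
  CdoX (TATCAT, off=2): starts [3, 10, 40, 49, 64, 72, 80, 102, 122, 141, 152, 181] → cuts [5, 12, 42, 51, 66, 74, 82, 104, 124, 143, 154, 183]
  DwuV (GGTG, off=4): starts [21, 27, 34, 57, 88, 92, 96, 108, 131, 167, 171, 190, 197, 202, 206, 210] → cuts [0, 25, 31, 38, 61, 92, 96, 100, 112, 135, 171, 175, 194, 201, 206, 210]

All cut coordinates (distinct, sorted): [0, 5, 12, 25, 31, 38, 42, 51, 61, 66, 74, 82, 92, 96, 100, 104, 112, 124, 135, 143, 154, 171, 175, 183, 194, 201, 206, 210]

Fragment lengths:
  0→5: 5 bp
  5→12: 7 bp
  12→25: 13 bp
  25→31: 6 bp
  31→38: 7 bp
  38→42: 4 bp
  42→51: 9 bp
  51→61: 10 bp
  61→66: 5 bp
  66→74: 8 bp
  74→82: 8 bp
  82→92: 10 bp
  92→96: 4 bp
  96→100: 4 bp
  100→104: 4 bp
  104→112: 8 bp
  112→124: 12 bp
  124→135: 11 bp
  135→143: 8 bp
  143→154: 11 bp
  154→171: 17 bp
  171→175: 4 bp
  175→183: 8 bp
  183→194: 11 bp
  194→201: 7 bp
  201→206: 5 bp
  206→210: 4 bp
  210→0 (wrap): 214-210+0 = 4 bp

[4,4,4,4,4,4,4,5,5,5,6,7,7,7,8,8,8,8,8,9,10,10,11,11,11,12,13,17]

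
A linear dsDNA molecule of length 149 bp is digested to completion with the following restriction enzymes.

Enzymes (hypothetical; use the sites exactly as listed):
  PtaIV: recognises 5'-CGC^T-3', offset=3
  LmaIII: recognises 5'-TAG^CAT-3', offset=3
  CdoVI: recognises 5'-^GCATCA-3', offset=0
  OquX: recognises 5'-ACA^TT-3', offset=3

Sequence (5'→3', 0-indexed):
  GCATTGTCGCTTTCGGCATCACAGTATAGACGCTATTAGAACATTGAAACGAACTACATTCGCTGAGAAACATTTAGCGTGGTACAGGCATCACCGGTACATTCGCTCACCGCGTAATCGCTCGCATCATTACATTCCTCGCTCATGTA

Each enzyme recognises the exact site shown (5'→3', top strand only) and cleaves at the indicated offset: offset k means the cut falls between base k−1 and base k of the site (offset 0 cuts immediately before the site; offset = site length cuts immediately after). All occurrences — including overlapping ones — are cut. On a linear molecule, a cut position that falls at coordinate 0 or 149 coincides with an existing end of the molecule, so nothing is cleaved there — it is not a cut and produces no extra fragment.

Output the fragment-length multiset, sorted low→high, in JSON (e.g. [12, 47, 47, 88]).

Scan for sites:
  PtaIV (CGCT, off=3): starts [7, 30, 60, 103, 118, 139] → cuts [10, 33, 63, 106, 121, 142]
  LmaIII (TAGCAT, off=3): no sites
  CdoVI (GCATCA, off=0): starts [15, 87, 123] → cuts [15, 87, 123]
  OquX (ACATT, off=3): starts [40, 55, 69, 98, 131] → cuts [43, 58, 72, 101, 134]

Pooled cuts: [10, 15, 33, 43, 58, 63, 72, 87, 101, 106, 121, 123, 134, 142]

Fragments:
  [0,10): 10 bp
  [10,15): 5 bp
  [15,33): 18 bp
  [33,43): 10 bp
  [43,58): 15 bp
  [58,63): 5 bp
  [63,72): 9 bp
  [72,87): 15 bp
  [87,101): 14 bp
  [101,106): 5 bp
  [106,121): 15 bp
  [121,123): 2 bp
  [123,134): 11 bp
  [134,142): 8 bp
  [142,149): 7 bp

[2,5,5,5,7,8,9,10,10,11,14,15,15,15,18]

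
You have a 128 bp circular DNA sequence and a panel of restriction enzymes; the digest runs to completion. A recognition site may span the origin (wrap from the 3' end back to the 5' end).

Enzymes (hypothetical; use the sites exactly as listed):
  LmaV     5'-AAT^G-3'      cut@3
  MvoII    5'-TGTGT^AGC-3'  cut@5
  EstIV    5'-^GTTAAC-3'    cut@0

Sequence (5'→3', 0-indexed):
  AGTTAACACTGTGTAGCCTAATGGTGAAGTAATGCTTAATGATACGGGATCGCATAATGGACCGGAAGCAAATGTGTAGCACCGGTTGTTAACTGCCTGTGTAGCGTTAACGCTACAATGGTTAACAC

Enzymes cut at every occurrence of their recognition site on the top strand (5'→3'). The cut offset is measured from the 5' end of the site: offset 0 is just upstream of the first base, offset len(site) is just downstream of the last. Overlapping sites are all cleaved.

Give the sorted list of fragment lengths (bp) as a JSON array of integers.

[1,3,4,7,8,9,10,11,13,14,15,15,18]

Scan for sites:
  LmaV AATG/3: at [19, 30, 37, 55, 70, 116] ⇒ [22, 33, 40, 58, 73, 119]
  MvoII TGTGTAGC/5: at [9, 72, 97] ⇒ [14, 77, 102]
  EstIV GTTAAC/0: at [1, 87, 105, 120] ⇒ [1, 87, 105, 120]

Pooled cuts: [1, 14, 22, 33, 40, 58, 73, 77, 87, 102, 105, 119, 120]

Fragments:
  1→14: 13 bp
  14→22: 8 bp
  22→33: 11 bp
  33→40: 7 bp
  40→58: 18 bp
  58→73: 15 bp
  73→77: 4 bp
  77→87: 10 bp
  87→102: 15 bp
  102→105: 3 bp
  105→119: 14 bp
  119→120: 1 bp
  120→1 (wrap): 128-120+1 = 9 bp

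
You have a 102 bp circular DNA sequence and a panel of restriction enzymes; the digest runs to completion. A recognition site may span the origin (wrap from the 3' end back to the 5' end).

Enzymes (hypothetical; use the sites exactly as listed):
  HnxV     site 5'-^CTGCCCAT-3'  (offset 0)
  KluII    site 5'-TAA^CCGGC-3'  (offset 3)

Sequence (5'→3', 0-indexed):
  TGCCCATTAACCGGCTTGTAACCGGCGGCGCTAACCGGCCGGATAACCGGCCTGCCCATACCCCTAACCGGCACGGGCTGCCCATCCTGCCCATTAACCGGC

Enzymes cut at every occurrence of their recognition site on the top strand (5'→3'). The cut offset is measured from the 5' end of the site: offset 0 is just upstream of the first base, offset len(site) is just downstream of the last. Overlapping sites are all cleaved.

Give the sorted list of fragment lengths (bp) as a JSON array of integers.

Site scan:
  HnxV CTGCCCAT/0: at [51, 77, 86, 101] ⇒ [51, 77, 86, 101]
  KluII TAACCGGC/3: at [7, 18, 31, 43, 64, 94] ⇒ [10, 21, 34, 46, 67, 97]

Pooled cuts: [10, 21, 34, 46, 51, 67, 77, 86, 97, 101]

Fragments:
  10→21: 11 bp
  21→34: 13 bp
  34→46: 12 bp
  46→51: 5 bp
  51→67: 16 bp
  67→77: 10 bp
  77→86: 9 bp
  86→97: 11 bp
  97→101: 4 bp
  101→10 (wrap): 102-101+10 = 11 bp

[4,5,9,10,11,11,11,12,13,16]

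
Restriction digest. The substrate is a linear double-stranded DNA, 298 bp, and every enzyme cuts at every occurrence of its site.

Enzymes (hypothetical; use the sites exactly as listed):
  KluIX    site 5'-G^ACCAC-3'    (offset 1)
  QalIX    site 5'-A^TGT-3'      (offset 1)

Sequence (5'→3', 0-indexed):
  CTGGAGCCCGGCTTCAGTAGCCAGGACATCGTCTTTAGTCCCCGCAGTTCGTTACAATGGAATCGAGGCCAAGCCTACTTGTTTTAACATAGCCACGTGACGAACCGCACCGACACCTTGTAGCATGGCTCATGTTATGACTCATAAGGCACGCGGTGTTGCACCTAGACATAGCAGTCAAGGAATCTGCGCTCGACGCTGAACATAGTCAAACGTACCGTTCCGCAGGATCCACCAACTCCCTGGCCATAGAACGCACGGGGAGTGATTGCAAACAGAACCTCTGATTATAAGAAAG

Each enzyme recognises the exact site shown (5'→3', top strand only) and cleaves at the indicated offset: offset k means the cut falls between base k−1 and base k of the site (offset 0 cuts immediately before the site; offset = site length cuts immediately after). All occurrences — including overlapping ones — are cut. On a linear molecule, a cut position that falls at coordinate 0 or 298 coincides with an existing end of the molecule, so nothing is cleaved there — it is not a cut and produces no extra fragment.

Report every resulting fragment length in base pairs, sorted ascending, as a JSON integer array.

[132,166]

Site scan:
  KluIX (GACCAC, off=1): no sites
  QalIX ATGT/1: at [131] ⇒ [132]

All cut coordinates (distinct, sorted): [132]

Fragment lengths:
  [0,132): 132 bp
  [132,298): 166 bp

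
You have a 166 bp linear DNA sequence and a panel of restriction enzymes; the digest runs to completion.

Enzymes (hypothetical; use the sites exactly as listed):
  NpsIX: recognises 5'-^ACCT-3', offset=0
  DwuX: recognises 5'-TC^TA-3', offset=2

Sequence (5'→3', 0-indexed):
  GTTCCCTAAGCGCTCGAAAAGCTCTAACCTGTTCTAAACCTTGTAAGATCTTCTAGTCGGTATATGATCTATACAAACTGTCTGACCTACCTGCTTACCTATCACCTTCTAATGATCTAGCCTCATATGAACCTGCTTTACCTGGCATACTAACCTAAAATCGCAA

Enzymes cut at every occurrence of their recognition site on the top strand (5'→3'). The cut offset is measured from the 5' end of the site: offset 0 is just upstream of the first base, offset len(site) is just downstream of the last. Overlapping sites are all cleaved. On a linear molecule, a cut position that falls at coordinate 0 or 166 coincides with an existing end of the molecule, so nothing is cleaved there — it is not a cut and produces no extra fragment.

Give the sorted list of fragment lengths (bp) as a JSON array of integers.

[2,3,4,6,7,8,8,8,9,13,13,14,15,16,16,24]

Per-enzyme occurrences:
  NpsIX ACCT/0: at [26, 37, 84, 88, 96, 103, 130, 139, 152] ⇒ [26, 37, 84, 88, 96, 103, 130, 139, 152]
  DwuX TCTA/2: at [22, 32, 51, 67, 107, 115] ⇒ [24, 34, 53, 69, 109, 117]

Pooled cuts: [24, 26, 34, 37, 53, 69, 84, 88, 96, 103, 109, 117, 130, 139, 152]

Fragments:
  [0,24): 24 bp
  [24,26): 2 bp
  [26,34): 8 bp
  [34,37): 3 bp
  [37,53): 16 bp
  [53,69): 16 bp
  [69,84): 15 bp
  [84,88): 4 bp
  [88,96): 8 bp
  [96,103): 7 bp
  [103,109): 6 bp
  [109,117): 8 bp
  [117,130): 13 bp
  [130,139): 9 bp
  [139,152): 13 bp
  [152,166): 14 bp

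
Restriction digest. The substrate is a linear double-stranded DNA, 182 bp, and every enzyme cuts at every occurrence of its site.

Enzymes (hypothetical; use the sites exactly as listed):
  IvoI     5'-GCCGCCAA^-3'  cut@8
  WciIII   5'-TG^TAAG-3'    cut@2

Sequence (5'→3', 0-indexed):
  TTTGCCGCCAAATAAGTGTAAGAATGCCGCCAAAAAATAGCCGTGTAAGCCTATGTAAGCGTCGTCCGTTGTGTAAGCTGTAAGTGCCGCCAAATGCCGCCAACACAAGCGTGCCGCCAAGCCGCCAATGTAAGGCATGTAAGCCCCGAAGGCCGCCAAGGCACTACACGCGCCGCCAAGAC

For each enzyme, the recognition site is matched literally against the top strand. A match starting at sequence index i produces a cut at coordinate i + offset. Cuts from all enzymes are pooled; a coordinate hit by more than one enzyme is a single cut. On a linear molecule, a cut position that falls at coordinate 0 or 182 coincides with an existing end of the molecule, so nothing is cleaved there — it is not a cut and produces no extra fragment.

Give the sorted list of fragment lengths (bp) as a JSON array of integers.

[2,3,7,7,8,9,10,10,11,12,13,15,17,18,20,20]

Scan for sites:
  IvoI (GCCGCCAA, off=8): starts [3, 25, 85, 95, 112, 120, 151, 171] → cuts [11, 33, 93, 103, 120, 128, 159, 179]
  WciIII (TGTAAG, off=2): starts [16, 43, 53, 71, 78, 128, 137] → cuts [18, 45, 55, 73, 80, 130, 139]

All cut coordinates (distinct, sorted): [11, 18, 33, 45, 55, 73, 80, 93, 103, 120, 128, 130, 139, 159, 179]

Fragments:
  [0,11): 11 bp
  [11,18): 7 bp
  [18,33): 15 bp
  [33,45): 12 bp
  [45,55): 10 bp
  [55,73): 18 bp
  [73,80): 7 bp
  [80,93): 13 bp
  [93,103): 10 bp
  [103,120): 17 bp
  [120,128): 8 bp
  [128,130): 2 bp
  [130,139): 9 bp
  [139,159): 20 bp
  [159,179): 20 bp
  [179,182): 3 bp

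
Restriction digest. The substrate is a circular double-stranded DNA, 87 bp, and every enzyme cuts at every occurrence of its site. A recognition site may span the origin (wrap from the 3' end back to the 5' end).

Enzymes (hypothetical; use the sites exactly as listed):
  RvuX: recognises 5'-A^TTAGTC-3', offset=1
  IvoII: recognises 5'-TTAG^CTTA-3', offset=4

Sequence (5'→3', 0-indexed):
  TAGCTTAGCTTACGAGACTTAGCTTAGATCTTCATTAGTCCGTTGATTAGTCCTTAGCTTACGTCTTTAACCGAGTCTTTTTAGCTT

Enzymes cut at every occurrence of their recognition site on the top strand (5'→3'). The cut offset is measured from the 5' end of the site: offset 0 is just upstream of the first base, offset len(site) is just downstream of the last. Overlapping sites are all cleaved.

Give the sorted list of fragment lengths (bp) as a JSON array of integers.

Site scan:
  RvuX ATTAGTC/1: at [33, 45] ⇒ [34, 46]
  IvoII TTAGCTTA/4: at [4, 18, 53, 86] ⇒ [3, 8, 22, 57]

Pooled cuts: [3, 8, 22, 34, 46, 57]

Fragments:
  3→8: 5 bp
  8→22: 14 bp
  22→34: 12 bp
  34→46: 12 bp
  46→57: 11 bp
  57→3 (wrap): 87-57+3 = 33 bp

[5,11,12,12,14,33]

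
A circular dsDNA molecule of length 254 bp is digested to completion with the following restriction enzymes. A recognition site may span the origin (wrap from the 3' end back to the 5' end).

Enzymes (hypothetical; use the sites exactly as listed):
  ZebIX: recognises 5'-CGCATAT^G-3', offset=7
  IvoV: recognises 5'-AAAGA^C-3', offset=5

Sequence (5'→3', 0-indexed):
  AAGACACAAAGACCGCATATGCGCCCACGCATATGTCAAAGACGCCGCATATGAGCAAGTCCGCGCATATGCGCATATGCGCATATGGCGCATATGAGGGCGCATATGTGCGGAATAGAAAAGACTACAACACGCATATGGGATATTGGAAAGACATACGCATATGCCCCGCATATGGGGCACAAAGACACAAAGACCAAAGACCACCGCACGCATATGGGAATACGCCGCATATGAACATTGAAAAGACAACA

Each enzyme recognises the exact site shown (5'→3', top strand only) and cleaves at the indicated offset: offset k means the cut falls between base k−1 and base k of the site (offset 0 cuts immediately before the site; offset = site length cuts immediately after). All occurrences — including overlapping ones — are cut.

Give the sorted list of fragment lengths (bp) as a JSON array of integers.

[7,8,8,8,8,8,8,9,9,10,11,11,12,12,14,14,15,15,15,17,17,18]

Scan for sites:
  ZebIX (CGCATATG, off=7): starts [13, 27, 45, 63, 71, 79, 88, 100, 132, 158, 169, 211, 228] → cuts [20, 34, 52, 70, 78, 86, 95, 107, 139, 165, 176, 218, 235]
  IvoV (AAAGAC, off=5): starts [7, 37, 119, 149, 183, 191, 198, 244, 253] → cuts [4, 12, 42, 124, 154, 188, 196, 203, 249]

All cut coordinates (distinct, sorted): [4, 12, 20, 34, 42, 52, 70, 78, 86, 95, 107, 124, 139, 154, 165, 176, 188, 196, 203, 218, 235, 249]

Fragment lengths:
  4→12: 8 bp
  12→20: 8 bp
  20→34: 14 bp
  34→42: 8 bp
  42→52: 10 bp
  52→70: 18 bp
  70→78: 8 bp
  78→86: 8 bp
  86→95: 9 bp
  95→107: 12 bp
  107→124: 17 bp
  124→139: 15 bp
  139→154: 15 bp
  154→165: 11 bp
  165→176: 11 bp
  176→188: 12 bp
  188→196: 8 bp
  196→203: 7 bp
  203→218: 15 bp
  218→235: 17 bp
  235→249: 14 bp
  249→4 (wrap): 254-249+4 = 9 bp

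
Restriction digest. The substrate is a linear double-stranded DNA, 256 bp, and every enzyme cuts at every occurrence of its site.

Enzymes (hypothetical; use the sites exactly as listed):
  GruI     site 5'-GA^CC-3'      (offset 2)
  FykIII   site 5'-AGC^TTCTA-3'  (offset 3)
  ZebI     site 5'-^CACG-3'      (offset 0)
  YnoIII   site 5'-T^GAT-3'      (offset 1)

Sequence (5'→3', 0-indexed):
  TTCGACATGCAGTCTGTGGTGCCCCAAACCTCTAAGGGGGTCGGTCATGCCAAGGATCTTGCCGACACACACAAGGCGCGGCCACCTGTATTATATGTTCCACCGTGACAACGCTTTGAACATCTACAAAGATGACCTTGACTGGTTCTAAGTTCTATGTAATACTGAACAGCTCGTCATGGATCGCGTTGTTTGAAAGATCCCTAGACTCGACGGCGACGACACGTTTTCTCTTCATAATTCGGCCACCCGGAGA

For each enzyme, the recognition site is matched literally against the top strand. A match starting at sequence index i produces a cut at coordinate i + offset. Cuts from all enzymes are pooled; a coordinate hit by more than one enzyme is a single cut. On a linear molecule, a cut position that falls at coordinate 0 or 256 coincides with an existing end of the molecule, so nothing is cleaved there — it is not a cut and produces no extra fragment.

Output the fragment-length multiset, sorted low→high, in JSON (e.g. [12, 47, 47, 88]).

Scan for sites:
  GruI GACC/2: at [133] ⇒ [135]
  FykIII (AGCTTCTA, off=3): no sites
  ZebI CACG/0: at [222] ⇒ [222]
  YnoIII (TGAT, off=1): no sites

Pooled cuts: [135, 222]

Fragment lengths:
  [0,135): 135 bp
  [135,222): 87 bp
  [222,256): 34 bp

[34,87,135]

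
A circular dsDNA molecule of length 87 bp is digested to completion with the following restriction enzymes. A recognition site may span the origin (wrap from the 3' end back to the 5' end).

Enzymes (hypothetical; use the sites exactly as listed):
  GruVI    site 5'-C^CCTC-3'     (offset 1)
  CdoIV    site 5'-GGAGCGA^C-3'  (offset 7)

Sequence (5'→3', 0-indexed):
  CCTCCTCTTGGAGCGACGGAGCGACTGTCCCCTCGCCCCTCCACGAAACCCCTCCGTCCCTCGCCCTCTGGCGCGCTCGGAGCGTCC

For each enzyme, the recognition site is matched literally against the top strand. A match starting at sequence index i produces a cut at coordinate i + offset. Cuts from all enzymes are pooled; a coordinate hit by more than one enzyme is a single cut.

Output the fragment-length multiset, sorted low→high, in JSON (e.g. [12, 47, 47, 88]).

Per-enzyme occurrences:
  GruVI CCCTC/1: at [29, 36, 49, 57, 63, 86] ⇒ [0, 30, 37, 50, 58, 64]
  CdoIV GGAGCGAC/7: at [9, 17] ⇒ [16, 24]

Pooled cuts: [0, 16, 24, 30, 37, 50, 58, 64]

Fragments:
  0→16: 16 bp
  16→24: 8 bp
  24→30: 6 bp
  30→37: 7 bp
  37→50: 13 bp
  50→58: 8 bp
  58→64: 6 bp
  64→0 (wrap): 87-64+0 = 23 bp

[6,6,7,8,8,13,16,23]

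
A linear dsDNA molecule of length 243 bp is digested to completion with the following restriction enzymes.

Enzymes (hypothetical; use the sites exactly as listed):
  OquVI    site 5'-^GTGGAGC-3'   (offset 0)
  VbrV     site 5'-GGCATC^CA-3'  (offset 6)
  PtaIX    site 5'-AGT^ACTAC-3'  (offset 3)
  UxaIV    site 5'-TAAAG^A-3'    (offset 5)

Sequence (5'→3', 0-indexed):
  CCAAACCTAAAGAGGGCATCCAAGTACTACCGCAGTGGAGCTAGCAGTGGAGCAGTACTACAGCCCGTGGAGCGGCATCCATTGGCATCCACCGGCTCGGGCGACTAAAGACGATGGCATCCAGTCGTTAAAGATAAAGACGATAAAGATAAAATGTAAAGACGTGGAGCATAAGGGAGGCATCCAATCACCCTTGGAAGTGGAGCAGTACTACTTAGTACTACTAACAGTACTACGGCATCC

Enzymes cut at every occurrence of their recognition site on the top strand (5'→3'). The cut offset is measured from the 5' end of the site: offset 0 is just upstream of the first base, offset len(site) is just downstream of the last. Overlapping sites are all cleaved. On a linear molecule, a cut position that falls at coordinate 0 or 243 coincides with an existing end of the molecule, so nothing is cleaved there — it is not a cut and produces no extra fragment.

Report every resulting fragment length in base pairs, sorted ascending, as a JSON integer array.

Per-enzyme occurrences:
  OquVI (GTGGAGC, off=0): starts [34, 46, 66, 163, 199] → cuts [34, 46, 66, 163, 199]
  VbrV (GGCATCCA, off=6): starts [14, 73, 83, 115, 178] → cuts [20, 79, 89, 121, 184]
  PtaIX (AGTACTAC, off=3): starts [22, 53, 206, 216, 228] → cuts [25, 56, 209, 219, 231]
  UxaIV (TAAAGA, off=5): starts [7, 105, 128, 134, 143, 156] → cuts [12, 110, 133, 139, 148, 161]

Pooled cuts: [12, 20, 25, 34, 46, 56, 66, 79, 89, 110, 121, 133, 139, 148, 161, 163, 184, 199, 209, 219, 231]

Fragment lengths:
  [0,12): 12 bp
  [12,20): 8 bp
  [20,25): 5 bp
  [25,34): 9 bp
  [34,46): 12 bp
  [46,56): 10 bp
  [56,66): 10 bp
  [66,79): 13 bp
  [79,89): 10 bp
  [89,110): 21 bp
  [110,121): 11 bp
  [121,133): 12 bp
  [133,139): 6 bp
  [139,148): 9 bp
  [148,161): 13 bp
  [161,163): 2 bp
  [163,184): 21 bp
  [184,199): 15 bp
  [199,209): 10 bp
  [209,219): 10 bp
  [219,231): 12 bp
  [231,243): 12 bp

[2,5,6,8,9,9,10,10,10,10,10,11,12,12,12,12,12,13,13,15,21,21]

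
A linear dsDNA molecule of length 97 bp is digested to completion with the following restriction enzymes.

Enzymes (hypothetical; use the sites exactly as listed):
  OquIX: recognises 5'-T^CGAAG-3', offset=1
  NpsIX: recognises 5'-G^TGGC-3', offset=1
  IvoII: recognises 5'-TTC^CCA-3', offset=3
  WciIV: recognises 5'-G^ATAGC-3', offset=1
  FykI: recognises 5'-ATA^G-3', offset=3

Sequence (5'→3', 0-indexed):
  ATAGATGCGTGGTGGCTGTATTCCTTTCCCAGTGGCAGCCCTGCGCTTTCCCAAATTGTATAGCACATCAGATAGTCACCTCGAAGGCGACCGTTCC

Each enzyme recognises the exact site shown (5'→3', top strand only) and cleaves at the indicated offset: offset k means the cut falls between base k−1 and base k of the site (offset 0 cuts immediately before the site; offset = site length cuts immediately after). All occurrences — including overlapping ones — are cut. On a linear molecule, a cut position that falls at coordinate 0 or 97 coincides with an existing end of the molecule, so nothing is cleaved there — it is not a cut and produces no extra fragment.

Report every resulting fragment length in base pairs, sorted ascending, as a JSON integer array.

[3,4,7,9,12,12,16,16,18]

Site scan:
  OquIX TCGAAG/1: at [80] ⇒ [81]
  NpsIX GTGGC/1: at [11, 31] ⇒ [12, 32]
  IvoII TTCCCA/3: at [25, 47] ⇒ [28, 50]
  WciIV (GATAGC, off=1): no sites
  FykI ATAG/3: at [0, 59, 71] ⇒ [3, 62, 74]

All cut coordinates (distinct, sorted): [3, 12, 28, 32, 50, 62, 74, 81]

Fragments:
  [0,3): 3 bp
  [3,12): 9 bp
  [12,28): 16 bp
  [28,32): 4 bp
  [32,50): 18 bp
  [50,62): 12 bp
  [62,74): 12 bp
  [74,81): 7 bp
  [81,97): 16 bp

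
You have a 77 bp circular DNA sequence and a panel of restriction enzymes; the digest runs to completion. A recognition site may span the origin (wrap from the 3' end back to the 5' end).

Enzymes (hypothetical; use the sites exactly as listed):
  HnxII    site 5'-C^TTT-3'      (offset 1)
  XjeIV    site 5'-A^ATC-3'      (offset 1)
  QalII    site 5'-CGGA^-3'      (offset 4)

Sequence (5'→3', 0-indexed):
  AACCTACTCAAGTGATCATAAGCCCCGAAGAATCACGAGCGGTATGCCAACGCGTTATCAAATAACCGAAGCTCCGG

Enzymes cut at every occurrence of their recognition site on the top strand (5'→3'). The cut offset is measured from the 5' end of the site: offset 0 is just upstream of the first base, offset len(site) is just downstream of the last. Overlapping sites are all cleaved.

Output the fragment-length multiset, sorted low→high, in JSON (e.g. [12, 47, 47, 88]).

Per-enzyme occurrences:
  HnxII (CTTT, off=1): no sites
  XjeIV AATC/1: at [30] ⇒ [31]
  QalII CGGA/4: at [74] ⇒ [1]

All cut coordinates (distinct, sorted): [1, 31]

Fragment lengths:
  1→31: 30 bp
  31→1 (wrap): 77-31+1 = 47 bp

[30,47]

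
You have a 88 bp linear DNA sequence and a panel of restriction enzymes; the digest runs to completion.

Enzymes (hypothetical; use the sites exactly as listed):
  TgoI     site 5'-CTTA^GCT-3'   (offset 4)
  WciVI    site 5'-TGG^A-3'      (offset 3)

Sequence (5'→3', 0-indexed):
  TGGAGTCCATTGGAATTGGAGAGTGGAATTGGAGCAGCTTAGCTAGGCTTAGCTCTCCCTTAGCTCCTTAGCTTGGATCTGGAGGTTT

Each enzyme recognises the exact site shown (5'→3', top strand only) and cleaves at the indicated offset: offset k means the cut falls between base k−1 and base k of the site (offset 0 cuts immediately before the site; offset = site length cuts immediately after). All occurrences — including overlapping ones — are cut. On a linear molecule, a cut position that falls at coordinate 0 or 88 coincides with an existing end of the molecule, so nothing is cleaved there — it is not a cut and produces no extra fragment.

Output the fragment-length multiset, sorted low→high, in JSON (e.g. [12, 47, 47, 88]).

[3,6,6,6,6,6,7,8,9,10,10,11]

Scan for sites:
  TgoI (CTTAGCT, off=4): starts [37, 47, 58, 66] → cuts [41, 51, 62, 70]
  WciVI (TGGA, off=3): starts [0, 10, 16, 23, 29, 73, 79] → cuts [3, 13, 19, 26, 32, 76, 82]

All cut coordinates (distinct, sorted): [3, 13, 19, 26, 32, 41, 51, 62, 70, 76, 82]

Fragments:
  [0,3): 3 bp
  [3,13): 10 bp
  [13,19): 6 bp
  [19,26): 7 bp
  [26,32): 6 bp
  [32,41): 9 bp
  [41,51): 10 bp
  [51,62): 11 bp
  [62,70): 8 bp
  [70,76): 6 bp
  [76,82): 6 bp
  [82,88): 6 bp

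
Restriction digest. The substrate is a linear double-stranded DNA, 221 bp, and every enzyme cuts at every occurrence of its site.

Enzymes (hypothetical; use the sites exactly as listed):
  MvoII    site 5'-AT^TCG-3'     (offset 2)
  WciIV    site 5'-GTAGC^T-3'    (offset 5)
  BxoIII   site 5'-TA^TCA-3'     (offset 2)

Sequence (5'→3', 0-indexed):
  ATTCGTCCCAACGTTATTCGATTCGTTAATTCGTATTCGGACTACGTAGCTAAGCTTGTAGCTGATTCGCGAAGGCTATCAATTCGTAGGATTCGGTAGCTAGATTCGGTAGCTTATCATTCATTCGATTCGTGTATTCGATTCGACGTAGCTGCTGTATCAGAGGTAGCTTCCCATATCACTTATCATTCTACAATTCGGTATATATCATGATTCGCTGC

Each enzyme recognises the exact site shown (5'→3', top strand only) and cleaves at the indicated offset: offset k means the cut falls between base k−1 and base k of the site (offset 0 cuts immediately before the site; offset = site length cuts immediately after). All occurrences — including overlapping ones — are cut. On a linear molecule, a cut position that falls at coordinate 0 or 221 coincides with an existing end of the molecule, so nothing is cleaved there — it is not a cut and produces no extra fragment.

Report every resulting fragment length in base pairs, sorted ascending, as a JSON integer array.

[2,3,4,5,5,5,5,5,6,7,7,7,7,8,8,8,8,8,8,9,10,10,11,12,12,12,14,15]

Scan for sites:
  MvoII (ATTCG, off=2): starts [0, 15, 20, 28, 34, 64, 81, 90, 103, 122, 127, 135, 140, 195, 212] → cuts [2, 17, 22, 30, 36, 66, 83, 92, 105, 124, 129, 137, 142, 197, 214]
  WciIV (GTAGCT, off=5): starts [45, 57, 95, 108, 147, 165] → cuts [50, 62, 100, 113, 152, 170]
  BxoIII (TATCA, off=2): starts [76, 114, 157, 176, 183, 205] → cuts [78, 116, 159, 178, 185, 207]

All cut coordinates (distinct, sorted): [2, 17, 22, 30, 36, 50, 62, 66, 78, 83, 92, 100, 105, 113, 116, 124, 129, 137, 142, 152, 159, 170, 178, 185, 197, 207, 214]

Fragments:
  [0,2): 2 bp
  [2,17): 15 bp
  [17,22): 5 bp
  [22,30): 8 bp
  [30,36): 6 bp
  [36,50): 14 bp
  [50,62): 12 bp
  [62,66): 4 bp
  [66,78): 12 bp
  [78,83): 5 bp
  [83,92): 9 bp
  [92,100): 8 bp
  [100,105): 5 bp
  [105,113): 8 bp
  [113,116): 3 bp
  [116,124): 8 bp
  [124,129): 5 bp
  [129,137): 8 bp
  [137,142): 5 bp
  [142,152): 10 bp
  [152,159): 7 bp
  [159,170): 11 bp
  [170,178): 8 bp
  [178,185): 7 bp
  [185,197): 12 bp
  [197,207): 10 bp
  [207,214): 7 bp
  [214,221): 7 bp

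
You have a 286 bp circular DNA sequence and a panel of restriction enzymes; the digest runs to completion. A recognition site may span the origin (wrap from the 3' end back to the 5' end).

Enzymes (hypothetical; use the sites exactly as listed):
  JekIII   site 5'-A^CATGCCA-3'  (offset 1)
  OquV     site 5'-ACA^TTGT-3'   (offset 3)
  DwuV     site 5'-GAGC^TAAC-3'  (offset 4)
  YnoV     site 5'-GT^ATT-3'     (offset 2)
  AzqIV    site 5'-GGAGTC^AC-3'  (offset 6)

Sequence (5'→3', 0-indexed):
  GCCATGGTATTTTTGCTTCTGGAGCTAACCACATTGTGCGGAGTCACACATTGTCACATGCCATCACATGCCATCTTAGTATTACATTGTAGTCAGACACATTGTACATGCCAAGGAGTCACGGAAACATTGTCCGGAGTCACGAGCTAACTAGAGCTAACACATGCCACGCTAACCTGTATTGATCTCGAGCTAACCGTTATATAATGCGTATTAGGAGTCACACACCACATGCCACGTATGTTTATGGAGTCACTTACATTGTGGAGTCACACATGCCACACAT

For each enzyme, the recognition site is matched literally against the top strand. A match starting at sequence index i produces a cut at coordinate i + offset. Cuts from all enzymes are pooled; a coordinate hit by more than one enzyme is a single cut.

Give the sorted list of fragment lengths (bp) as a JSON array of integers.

[3,5,5,5,6,6,6,7,8,8,9,9,10,10,10,10,11,12,12,13,14,14,15,17,18,19,24]

Per-enzyme occurrences:
  JekIII (ACATGCCA, off=1): starts [55, 65, 105, 161, 229, 273, 282] → cuts [56, 66, 106, 162, 230, 274, 283]
  OquV (ACATTGT, off=3): starts [30, 47, 83, 98, 126, 258] → cuts [33, 50, 86, 101, 129, 261]
  DwuV (GAGCTAAC, off=4): starts [21, 143, 153, 189] → cuts [25, 147, 157, 193]
  YnoV (GTATT, off=2): starts [6, 78, 178, 210] → cuts [8, 80, 180, 212]
  AzqIV (GGAGTCAC, off=6): starts [39, 114, 135, 216, 248, 265] → cuts [45, 120, 141, 222, 254, 271]

Pooled cuts: [8, 25, 33, 45, 50, 56, 66, 80, 86, 101, 106, 120, 129, 141, 147, 157, 162, 180, 193, 212, 222, 230, 254, 261, 271, 274, 283]

Fragments:
  8→25: 17 bp
  25→33: 8 bp
  33→45: 12 bp
  45→50: 5 bp
  50→56: 6 bp
  56→66: 10 bp
  66→80: 14 bp
  80→86: 6 bp
  86→101: 15 bp
  101→106: 5 bp
  106→120: 14 bp
  120→129: 9 bp
  129→141: 12 bp
  141→147: 6 bp
  147→157: 10 bp
  157→162: 5 bp
  162→180: 18 bp
  180→193: 13 bp
  193→212: 19 bp
  212→222: 10 bp
  222→230: 8 bp
  230→254: 24 bp
  254→261: 7 bp
  261→271: 10 bp
  271→274: 3 bp
  274→283: 9 bp
  283→8 (wrap): 286-283+8 = 11 bp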